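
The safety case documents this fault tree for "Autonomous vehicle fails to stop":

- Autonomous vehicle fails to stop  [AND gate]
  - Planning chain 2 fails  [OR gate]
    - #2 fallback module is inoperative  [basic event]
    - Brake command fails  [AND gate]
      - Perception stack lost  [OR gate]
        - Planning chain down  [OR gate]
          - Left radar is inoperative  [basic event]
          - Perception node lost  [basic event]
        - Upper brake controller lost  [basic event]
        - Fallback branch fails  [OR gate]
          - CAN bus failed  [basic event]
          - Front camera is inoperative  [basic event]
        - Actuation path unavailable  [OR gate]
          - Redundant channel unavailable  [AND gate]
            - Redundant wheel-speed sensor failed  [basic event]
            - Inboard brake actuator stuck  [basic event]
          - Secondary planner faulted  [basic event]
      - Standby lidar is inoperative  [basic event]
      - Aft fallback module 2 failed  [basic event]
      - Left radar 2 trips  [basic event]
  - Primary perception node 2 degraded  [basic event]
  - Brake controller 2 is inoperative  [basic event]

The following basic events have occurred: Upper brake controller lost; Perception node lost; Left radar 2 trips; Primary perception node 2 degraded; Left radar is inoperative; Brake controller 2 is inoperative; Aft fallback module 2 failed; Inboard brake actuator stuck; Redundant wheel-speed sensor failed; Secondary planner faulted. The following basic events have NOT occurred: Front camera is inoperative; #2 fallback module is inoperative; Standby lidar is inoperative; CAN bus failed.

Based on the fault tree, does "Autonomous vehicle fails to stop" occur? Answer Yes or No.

Planning chain down [OR]: Left radar is inoperative=occurs, Perception node lost=occurs → at least one input occurs → occurs.
Fallback branch fails [OR]: CAN bus failed=not, Front camera is inoperative=not → no input occurs → does not occur.
Redundant channel unavailable [AND]: Redundant wheel-speed sensor failed=occurs, Inboard brake actuator stuck=occurs → all inputs occur → occurs.
Actuation path unavailable [OR]: Redundant channel unavailable=occurs, Secondary planner faulted=occurs → at least one input occurs → occurs.
Perception stack lost [OR]: Planning chain down=occurs, Upper brake controller lost=occurs, Fallback branch fails=not, Actuation path unavailable=occurs → at least one input occurs → occurs.
Brake command fails [AND]: Perception stack lost=occurs, Standby lidar is inoperative=not, Aft fallback module 2 failed=occurs, Left radar 2 trips=occurs → not all inputs occur → does not occur.
Planning chain 2 fails [OR]: #2 fallback module is inoperative=not, Brake command fails=not → no input occurs → does not occur.
Autonomous vehicle fails to stop [AND]: Planning chain 2 fails=not, Primary perception node 2 degraded=occurs, Brake controller 2 is inoperative=occurs → not all inputs occur → does not occur.

No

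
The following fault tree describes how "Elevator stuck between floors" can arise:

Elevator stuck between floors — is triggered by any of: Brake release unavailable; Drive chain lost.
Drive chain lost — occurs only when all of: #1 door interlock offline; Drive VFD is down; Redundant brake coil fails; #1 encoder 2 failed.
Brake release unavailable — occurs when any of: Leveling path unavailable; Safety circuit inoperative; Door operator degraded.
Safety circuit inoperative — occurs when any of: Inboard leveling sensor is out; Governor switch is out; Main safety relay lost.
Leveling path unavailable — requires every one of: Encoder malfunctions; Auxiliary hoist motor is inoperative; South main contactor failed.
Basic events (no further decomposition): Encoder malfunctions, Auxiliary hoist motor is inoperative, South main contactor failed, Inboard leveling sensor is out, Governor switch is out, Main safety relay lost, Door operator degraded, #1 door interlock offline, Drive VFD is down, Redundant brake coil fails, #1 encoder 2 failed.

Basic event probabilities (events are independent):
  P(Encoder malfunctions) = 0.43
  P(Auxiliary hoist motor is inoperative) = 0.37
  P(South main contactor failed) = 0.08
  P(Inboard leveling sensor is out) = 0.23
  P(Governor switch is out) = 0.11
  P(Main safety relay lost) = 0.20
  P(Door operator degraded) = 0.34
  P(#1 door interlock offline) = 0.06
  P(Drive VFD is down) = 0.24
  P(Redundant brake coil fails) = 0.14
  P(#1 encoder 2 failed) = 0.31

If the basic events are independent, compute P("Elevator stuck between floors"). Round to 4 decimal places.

P(Leveling path unavailable) [AND] = 0.43 × 0.37 × 0.08 = 0.012728
P(Safety circuit inoperative) [OR] = 1 − (1−0.23) × (1−0.11) × (1−0.20) = 0.451760
P(Brake release unavailable) [OR] = 1 − (1−0.012728) × (1−0.451760) × (1−0.34) = 0.642767
P(Drive chain lost) [AND] = 0.06 × 0.24 × 0.14 × 0.31 = 0.000625
P(Elevator stuck between floors) [OR] = 1 − (1−0.642767) × (1−0.000625) = 0.642990
Rounded to 4 decimal places: P(Elevator stuck between floors) ≈ 0.6430.

0.6430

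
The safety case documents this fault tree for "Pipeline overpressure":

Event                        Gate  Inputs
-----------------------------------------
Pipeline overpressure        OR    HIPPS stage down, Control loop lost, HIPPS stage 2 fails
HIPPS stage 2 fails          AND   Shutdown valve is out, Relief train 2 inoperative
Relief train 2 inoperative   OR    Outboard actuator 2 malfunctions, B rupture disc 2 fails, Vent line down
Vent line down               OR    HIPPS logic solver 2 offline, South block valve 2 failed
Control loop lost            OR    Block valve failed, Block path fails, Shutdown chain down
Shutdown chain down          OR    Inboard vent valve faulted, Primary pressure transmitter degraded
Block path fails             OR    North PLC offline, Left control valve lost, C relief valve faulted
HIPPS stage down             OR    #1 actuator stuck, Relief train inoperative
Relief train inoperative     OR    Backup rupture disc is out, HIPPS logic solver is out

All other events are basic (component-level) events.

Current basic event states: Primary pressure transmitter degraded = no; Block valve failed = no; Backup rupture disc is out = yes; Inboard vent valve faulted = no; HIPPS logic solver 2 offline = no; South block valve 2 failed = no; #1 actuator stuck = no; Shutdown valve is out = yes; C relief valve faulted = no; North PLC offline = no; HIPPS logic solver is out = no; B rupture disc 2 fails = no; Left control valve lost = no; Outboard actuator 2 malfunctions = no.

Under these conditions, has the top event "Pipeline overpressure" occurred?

Yes

Relief train inoperative [OR]: Backup rupture disc is out=occurs, HIPPS logic solver is out=not → at least one input occurs → occurs.
HIPPS stage down [OR]: #1 actuator stuck=not, Relief train inoperative=occurs → at least one input occurs → occurs.
Block path fails [OR]: North PLC offline=not, Left control valve lost=not, C relief valve faulted=not → no input occurs → does not occur.
Shutdown chain down [OR]: Inboard vent valve faulted=not, Primary pressure transmitter degraded=not → no input occurs → does not occur.
Control loop lost [OR]: Block valve failed=not, Block path fails=not, Shutdown chain down=not → no input occurs → does not occur.
Vent line down [OR]: HIPPS logic solver 2 offline=not, South block valve 2 failed=not → no input occurs → does not occur.
Relief train 2 inoperative [OR]: Outboard actuator 2 malfunctions=not, B rupture disc 2 fails=not, Vent line down=not → no input occurs → does not occur.
HIPPS stage 2 fails [AND]: Shutdown valve is out=occurs, Relief train 2 inoperative=not → not all inputs occur → does not occur.
Pipeline overpressure [OR]: HIPPS stage down=occurs, Control loop lost=not, HIPPS stage 2 fails=not → at least one input occurs → occurs.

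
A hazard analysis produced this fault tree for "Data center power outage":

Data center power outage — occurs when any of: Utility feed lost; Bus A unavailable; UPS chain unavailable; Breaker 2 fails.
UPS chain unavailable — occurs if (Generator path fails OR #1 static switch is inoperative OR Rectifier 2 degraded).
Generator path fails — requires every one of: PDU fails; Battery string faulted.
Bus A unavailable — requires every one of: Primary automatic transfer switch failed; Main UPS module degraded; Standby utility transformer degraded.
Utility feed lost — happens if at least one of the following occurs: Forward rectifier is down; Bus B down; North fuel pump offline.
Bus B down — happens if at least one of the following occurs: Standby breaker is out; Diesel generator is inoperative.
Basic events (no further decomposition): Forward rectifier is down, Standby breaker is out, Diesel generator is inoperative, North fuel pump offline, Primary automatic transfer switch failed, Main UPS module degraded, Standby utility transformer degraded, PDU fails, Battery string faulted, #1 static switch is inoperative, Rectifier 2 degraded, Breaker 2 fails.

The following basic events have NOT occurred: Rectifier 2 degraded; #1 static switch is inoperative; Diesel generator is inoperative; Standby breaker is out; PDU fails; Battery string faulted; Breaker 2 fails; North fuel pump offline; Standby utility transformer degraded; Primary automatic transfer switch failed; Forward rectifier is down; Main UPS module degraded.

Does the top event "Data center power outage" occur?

Bus B down [OR]: Standby breaker is out=not, Diesel generator is inoperative=not → no input occurs → does not occur.
Utility feed lost [OR]: Forward rectifier is down=not, Bus B down=not, North fuel pump offline=not → no input occurs → does not occur.
Bus A unavailable [AND]: Primary automatic transfer switch failed=not, Main UPS module degraded=not, Standby utility transformer degraded=not → not all inputs occur → does not occur.
Generator path fails [AND]: PDU fails=not, Battery string faulted=not → not all inputs occur → does not occur.
UPS chain unavailable [OR]: Generator path fails=not, #1 static switch is inoperative=not, Rectifier 2 degraded=not → no input occurs → does not occur.
Data center power outage [OR]: Utility feed lost=not, Bus A unavailable=not, UPS chain unavailable=not, Breaker 2 fails=not → no input occurs → does not occur.

No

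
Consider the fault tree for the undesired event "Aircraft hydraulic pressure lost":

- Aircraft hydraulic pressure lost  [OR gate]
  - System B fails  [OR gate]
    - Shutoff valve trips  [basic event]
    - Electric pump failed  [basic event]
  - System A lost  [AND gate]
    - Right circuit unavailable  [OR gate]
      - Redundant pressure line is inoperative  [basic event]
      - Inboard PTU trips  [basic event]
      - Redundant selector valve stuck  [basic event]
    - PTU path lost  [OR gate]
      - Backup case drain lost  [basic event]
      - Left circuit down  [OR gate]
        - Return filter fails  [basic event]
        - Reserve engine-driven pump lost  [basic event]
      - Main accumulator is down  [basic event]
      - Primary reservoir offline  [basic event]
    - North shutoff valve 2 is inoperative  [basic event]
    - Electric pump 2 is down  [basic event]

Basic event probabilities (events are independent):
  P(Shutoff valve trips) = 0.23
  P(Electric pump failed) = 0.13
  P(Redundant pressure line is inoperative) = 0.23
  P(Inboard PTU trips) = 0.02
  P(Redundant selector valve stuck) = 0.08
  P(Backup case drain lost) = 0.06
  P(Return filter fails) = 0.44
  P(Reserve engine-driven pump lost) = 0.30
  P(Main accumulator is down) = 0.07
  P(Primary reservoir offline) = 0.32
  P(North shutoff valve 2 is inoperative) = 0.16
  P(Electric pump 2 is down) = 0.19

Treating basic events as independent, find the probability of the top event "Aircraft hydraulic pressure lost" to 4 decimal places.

P(System B fails) [OR] = 1 − (1−0.23) × (1−0.13) = 0.330100
P(Right circuit unavailable) [OR] = 1 − (1−0.23) × (1−0.02) × (1−0.08) = 0.305768
P(Left circuit down) [OR] = 1 − (1−0.44) × (1−0.30) = 0.608000
P(PTU path lost) [OR] = 1 − (1−0.06) × (1−0.608000) × (1−0.07) × (1−0.32) = 0.766973
P(System A lost) [AND] = 0.305768 × 0.766973 × 0.16 × 0.19 = 0.007129
P(Aircraft hydraulic pressure lost) [OR] = 1 − (1−0.330100) × (1−0.007129) = 0.334876
Rounded to 4 decimal places: P(Aircraft hydraulic pressure lost) ≈ 0.3349.

0.3349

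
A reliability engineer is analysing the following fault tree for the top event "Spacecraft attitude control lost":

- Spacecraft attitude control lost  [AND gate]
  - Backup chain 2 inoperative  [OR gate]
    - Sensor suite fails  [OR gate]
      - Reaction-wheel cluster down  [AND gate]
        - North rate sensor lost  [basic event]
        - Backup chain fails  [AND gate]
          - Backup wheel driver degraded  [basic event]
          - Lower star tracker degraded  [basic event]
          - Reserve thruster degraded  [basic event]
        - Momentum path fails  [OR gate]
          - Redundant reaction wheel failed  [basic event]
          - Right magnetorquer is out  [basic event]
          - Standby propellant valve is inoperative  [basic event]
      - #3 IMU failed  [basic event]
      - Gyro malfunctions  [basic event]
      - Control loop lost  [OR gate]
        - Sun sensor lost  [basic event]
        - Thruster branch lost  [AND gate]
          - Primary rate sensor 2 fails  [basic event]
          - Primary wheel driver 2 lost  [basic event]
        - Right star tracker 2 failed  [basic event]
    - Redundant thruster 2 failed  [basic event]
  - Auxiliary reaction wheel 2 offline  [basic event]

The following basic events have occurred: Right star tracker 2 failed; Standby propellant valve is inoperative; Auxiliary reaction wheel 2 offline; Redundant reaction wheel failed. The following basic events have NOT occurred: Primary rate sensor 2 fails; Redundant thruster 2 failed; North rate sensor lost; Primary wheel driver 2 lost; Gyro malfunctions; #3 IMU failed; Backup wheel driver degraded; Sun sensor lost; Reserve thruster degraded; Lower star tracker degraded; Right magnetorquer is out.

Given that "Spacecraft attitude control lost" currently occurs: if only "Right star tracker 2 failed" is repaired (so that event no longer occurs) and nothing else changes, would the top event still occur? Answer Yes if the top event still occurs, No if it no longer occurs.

No

Counterfactual: set "Right star tracker 2 failed" to not occurred.
Backup chain fails [AND]: Backup wheel driver degraded=not, Lower star tracker degraded=not, Reserve thruster degraded=not → not all inputs occur → does not occur.
Momentum path fails [OR]: Redundant reaction wheel failed=occurs, Right magnetorquer is out=not, Standby propellant valve is inoperative=occurs → at least one input occurs → occurs.
Reaction-wheel cluster down [AND]: North rate sensor lost=not, Backup chain fails=not, Momentum path fails=occurs → not all inputs occur → does not occur.
Thruster branch lost [AND]: Primary rate sensor 2 fails=not, Primary wheel driver 2 lost=not → not all inputs occur → does not occur.
Control loop lost [OR]: Sun sensor lost=not, Thruster branch lost=not, Right star tracker 2 failed=not → no input occurs → does not occur.
Sensor suite fails [OR]: Reaction-wheel cluster down=not, #3 IMU failed=not, Gyro malfunctions=not, Control loop lost=not → no input occurs → does not occur.
Backup chain 2 inoperative [OR]: Sensor suite fails=not, Redundant thruster 2 failed=not → no input occurs → does not occur.
Spacecraft attitude control lost [AND]: Backup chain 2 inoperative=not, Auxiliary reaction wheel 2 offline=occurs → not all inputs occur → does not occur.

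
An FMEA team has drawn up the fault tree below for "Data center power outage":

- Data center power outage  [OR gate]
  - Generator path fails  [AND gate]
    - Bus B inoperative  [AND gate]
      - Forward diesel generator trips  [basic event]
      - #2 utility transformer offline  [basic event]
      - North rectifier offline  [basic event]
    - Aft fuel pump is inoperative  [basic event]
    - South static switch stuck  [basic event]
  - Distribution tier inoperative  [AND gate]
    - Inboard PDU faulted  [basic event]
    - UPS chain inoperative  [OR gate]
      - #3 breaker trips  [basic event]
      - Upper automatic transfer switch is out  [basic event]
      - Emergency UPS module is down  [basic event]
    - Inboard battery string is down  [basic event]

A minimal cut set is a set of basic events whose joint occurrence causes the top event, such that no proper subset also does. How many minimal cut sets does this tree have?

4

Bus B inoperative [AND]: one cut set from each child combined → 1 × 1 × 1 = 1 cut set(s).
Generator path fails [AND]: one cut set from each child combined → 1 × 1 × 1 = 1 cut set(s).
UPS chain inoperative [OR]: union of children's cut sets → 3 cut set(s).
Distribution tier inoperative [AND]: one cut set from each child combined → 1 × 3 × 1 = 3 cut set(s).
Data center power outage [OR]: union of children's cut sets → 4 cut set(s).
Minimal cut sets: {#2 utility transformer offline, Aft fuel pump is inoperative, Forward diesel generator trips, North rectifier offline, South static switch stuck}; {#3 breaker trips, Inboard PDU faulted, Inboard battery string is down}; {Inboard PDU faulted, Inboard battery string is down, Upper automatic transfer switch is out}; {Emergency UPS module is down, Inboard PDU faulted, Inboard battery string is down}.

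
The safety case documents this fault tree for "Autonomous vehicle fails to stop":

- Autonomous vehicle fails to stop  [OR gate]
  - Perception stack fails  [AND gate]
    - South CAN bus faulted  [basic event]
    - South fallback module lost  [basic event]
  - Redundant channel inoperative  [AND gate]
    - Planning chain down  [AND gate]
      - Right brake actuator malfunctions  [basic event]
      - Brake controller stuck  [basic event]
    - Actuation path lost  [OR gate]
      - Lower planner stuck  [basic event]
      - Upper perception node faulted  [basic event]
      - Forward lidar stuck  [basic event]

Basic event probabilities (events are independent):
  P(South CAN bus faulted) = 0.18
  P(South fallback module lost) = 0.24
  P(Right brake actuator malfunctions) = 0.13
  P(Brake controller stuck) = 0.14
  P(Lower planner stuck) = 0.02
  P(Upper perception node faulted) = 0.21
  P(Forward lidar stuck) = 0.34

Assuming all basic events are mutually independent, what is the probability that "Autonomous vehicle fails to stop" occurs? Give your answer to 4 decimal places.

P(Perception stack fails) [AND] = 0.18 × 0.24 = 0.043200
P(Planning chain down) [AND] = 0.13 × 0.14 = 0.018200
P(Actuation path lost) [OR] = 1 − (1−0.02) × (1−0.21) × (1−0.34) = 0.489028
P(Redundant channel inoperative) [AND] = 0.018200 × 0.489028 = 0.008900
P(Autonomous vehicle fails to stop) [OR] = 1 − (1−0.043200) × (1−0.008900) = 0.051716
Rounded to 4 decimal places: P(Autonomous vehicle fails to stop) ≈ 0.0517.

0.0517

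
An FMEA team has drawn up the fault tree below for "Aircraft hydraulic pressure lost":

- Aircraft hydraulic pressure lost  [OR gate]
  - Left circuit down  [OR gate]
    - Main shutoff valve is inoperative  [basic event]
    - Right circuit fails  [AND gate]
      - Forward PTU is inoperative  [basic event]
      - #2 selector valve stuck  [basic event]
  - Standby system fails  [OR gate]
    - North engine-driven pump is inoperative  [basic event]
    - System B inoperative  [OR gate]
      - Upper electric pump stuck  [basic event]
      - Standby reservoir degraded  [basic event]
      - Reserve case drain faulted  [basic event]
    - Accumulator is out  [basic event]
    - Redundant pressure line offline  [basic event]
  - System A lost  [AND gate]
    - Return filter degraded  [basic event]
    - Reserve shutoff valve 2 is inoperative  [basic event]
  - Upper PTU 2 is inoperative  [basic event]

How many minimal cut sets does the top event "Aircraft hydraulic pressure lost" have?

10

Right circuit fails [AND]: one cut set from each child combined → 1 × 1 = 1 cut set(s).
Left circuit down [OR]: union of children's cut sets → 2 cut set(s).
System B inoperative [OR]: union of children's cut sets → 3 cut set(s).
Standby system fails [OR]: union of children's cut sets → 6 cut set(s).
System A lost [AND]: one cut set from each child combined → 1 × 1 = 1 cut set(s).
Aircraft hydraulic pressure lost [OR]: union of children's cut sets → 10 cut set(s).
Minimal cut sets: {Main shutoff valve is inoperative}; {#2 selector valve stuck, Forward PTU is inoperative}; {North engine-driven pump is inoperative}; {Upper electric pump stuck}; {Standby reservoir degraded}; {Reserve case drain faulted}; {Accumulator is out}; {Redundant pressure line offline}; {Reserve shutoff valve 2 is inoperative, Return filter degraded}; {Upper PTU 2 is inoperative}.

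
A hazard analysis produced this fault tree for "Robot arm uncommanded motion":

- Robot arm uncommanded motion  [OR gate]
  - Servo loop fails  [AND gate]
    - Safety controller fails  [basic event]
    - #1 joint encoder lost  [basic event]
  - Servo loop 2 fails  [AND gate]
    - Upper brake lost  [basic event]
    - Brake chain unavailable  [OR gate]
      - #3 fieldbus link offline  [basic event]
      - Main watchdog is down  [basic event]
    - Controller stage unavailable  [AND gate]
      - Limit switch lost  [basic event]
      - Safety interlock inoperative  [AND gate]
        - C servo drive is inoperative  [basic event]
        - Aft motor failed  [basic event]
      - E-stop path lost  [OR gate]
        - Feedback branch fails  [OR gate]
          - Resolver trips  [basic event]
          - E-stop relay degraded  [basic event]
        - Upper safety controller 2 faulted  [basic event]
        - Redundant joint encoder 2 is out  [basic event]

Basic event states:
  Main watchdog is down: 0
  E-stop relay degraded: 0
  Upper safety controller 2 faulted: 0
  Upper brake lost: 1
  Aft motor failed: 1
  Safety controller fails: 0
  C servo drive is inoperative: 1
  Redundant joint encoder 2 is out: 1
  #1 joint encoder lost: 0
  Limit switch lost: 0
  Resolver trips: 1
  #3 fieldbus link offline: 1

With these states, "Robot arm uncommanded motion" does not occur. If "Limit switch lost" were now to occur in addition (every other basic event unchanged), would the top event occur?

Yes

Counterfactual: set "Limit switch lost" to occurred.
Servo loop fails [AND]: Safety controller fails=not, #1 joint encoder lost=not → not all inputs occur → does not occur.
Brake chain unavailable [OR]: #3 fieldbus link offline=occurs, Main watchdog is down=not → at least one input occurs → occurs.
Safety interlock inoperative [AND]: C servo drive is inoperative=occurs, Aft motor failed=occurs → all inputs occur → occurs.
Feedback branch fails [OR]: Resolver trips=occurs, E-stop relay degraded=not → at least one input occurs → occurs.
E-stop path lost [OR]: Feedback branch fails=occurs, Upper safety controller 2 faulted=not, Redundant joint encoder 2 is out=occurs → at least one input occurs → occurs.
Controller stage unavailable [AND]: Limit switch lost=occurs, Safety interlock inoperative=occurs, E-stop path lost=occurs → all inputs occur → occurs.
Servo loop 2 fails [AND]: Upper brake lost=occurs, Brake chain unavailable=occurs, Controller stage unavailable=occurs → all inputs occur → occurs.
Robot arm uncommanded motion [OR]: Servo loop fails=not, Servo loop 2 fails=occurs → at least one input occurs → occurs.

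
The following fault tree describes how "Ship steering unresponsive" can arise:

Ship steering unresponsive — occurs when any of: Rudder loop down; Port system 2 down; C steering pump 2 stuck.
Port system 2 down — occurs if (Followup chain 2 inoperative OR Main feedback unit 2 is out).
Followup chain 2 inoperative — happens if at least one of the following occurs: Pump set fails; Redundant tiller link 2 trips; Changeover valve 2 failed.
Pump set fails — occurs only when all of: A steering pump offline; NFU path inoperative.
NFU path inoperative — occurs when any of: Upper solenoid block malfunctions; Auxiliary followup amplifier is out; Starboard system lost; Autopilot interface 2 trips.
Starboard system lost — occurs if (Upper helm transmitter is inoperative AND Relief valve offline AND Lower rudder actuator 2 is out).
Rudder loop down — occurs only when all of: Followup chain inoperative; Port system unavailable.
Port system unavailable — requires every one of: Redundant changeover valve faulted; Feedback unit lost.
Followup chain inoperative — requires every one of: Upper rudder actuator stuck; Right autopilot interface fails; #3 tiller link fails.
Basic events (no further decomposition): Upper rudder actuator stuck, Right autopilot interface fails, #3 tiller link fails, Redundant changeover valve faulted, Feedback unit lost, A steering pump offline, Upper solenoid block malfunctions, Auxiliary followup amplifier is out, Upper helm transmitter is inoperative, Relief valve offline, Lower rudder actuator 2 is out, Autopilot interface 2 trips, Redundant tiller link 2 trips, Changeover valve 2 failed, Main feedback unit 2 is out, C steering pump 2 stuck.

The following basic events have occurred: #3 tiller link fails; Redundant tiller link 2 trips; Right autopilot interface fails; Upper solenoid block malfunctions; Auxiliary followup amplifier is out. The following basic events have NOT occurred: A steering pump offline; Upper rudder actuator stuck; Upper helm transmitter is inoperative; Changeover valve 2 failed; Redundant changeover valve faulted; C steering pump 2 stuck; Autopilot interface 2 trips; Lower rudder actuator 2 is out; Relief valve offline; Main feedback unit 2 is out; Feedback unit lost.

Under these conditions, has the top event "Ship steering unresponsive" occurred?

Followup chain inoperative [AND]: Upper rudder actuator stuck=not, Right autopilot interface fails=occurs, #3 tiller link fails=occurs → not all inputs occur → does not occur.
Port system unavailable [AND]: Redundant changeover valve faulted=not, Feedback unit lost=not → not all inputs occur → does not occur.
Rudder loop down [AND]: Followup chain inoperative=not, Port system unavailable=not → not all inputs occur → does not occur.
Starboard system lost [AND]: Upper helm transmitter is inoperative=not, Relief valve offline=not, Lower rudder actuator 2 is out=not → not all inputs occur → does not occur.
NFU path inoperative [OR]: Upper solenoid block malfunctions=occurs, Auxiliary followup amplifier is out=occurs, Starboard system lost=not, Autopilot interface 2 trips=not → at least one input occurs → occurs.
Pump set fails [AND]: A steering pump offline=not, NFU path inoperative=occurs → not all inputs occur → does not occur.
Followup chain 2 inoperative [OR]: Pump set fails=not, Redundant tiller link 2 trips=occurs, Changeover valve 2 failed=not → at least one input occurs → occurs.
Port system 2 down [OR]: Followup chain 2 inoperative=occurs, Main feedback unit 2 is out=not → at least one input occurs → occurs.
Ship steering unresponsive [OR]: Rudder loop down=not, Port system 2 down=occurs, C steering pump 2 stuck=not → at least one input occurs → occurs.

Yes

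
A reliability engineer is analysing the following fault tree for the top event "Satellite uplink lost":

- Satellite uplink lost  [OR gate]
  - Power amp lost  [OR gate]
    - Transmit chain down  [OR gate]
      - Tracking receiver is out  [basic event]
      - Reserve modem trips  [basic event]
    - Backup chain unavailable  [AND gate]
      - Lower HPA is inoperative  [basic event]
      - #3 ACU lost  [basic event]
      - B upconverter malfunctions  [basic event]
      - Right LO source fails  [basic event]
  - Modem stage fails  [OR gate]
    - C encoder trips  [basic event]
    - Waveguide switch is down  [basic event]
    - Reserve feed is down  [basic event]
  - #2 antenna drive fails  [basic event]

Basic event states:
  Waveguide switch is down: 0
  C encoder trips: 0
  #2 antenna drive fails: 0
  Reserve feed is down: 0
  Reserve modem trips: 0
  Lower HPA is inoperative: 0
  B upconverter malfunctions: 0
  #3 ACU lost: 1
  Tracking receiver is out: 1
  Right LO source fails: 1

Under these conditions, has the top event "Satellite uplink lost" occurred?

Yes

Transmit chain down [OR]: Tracking receiver is out=occurs, Reserve modem trips=not → at least one input occurs → occurs.
Backup chain unavailable [AND]: Lower HPA is inoperative=not, #3 ACU lost=occurs, B upconverter malfunctions=not, Right LO source fails=occurs → not all inputs occur → does not occur.
Power amp lost [OR]: Transmit chain down=occurs, Backup chain unavailable=not → at least one input occurs → occurs.
Modem stage fails [OR]: C encoder trips=not, Waveguide switch is down=not, Reserve feed is down=not → no input occurs → does not occur.
Satellite uplink lost [OR]: Power amp lost=occurs, Modem stage fails=not, #2 antenna drive fails=not → at least one input occurs → occurs.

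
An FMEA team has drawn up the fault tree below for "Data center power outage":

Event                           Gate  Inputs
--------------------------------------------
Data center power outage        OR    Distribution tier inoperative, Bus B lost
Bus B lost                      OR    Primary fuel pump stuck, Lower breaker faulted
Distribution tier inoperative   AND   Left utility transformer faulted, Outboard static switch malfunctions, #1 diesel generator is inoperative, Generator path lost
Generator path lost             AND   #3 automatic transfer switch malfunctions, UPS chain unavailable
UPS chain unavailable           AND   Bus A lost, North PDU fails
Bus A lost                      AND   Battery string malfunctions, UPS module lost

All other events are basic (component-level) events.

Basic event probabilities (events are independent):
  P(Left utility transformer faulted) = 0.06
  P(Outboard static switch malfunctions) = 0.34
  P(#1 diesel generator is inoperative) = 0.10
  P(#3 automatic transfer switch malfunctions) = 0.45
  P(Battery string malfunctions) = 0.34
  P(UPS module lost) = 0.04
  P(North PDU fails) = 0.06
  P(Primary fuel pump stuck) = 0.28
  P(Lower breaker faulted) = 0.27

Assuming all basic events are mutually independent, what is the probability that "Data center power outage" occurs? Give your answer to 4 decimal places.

P(Bus A lost) [AND] = 0.34 × 0.04 = 0.013600
P(UPS chain unavailable) [AND] = 0.013600 × 0.06 = 0.000816
P(Generator path lost) [AND] = 0.45 × 0.000816 = 0.000367
P(Distribution tier inoperative) [AND] = 0.06 × 0.34 × 0.10 × 0.000367 = 0.000001
P(Bus B lost) [OR] = 1 − (1−0.28) × (1−0.27) = 0.474400
P(Data center power outage) [OR] = 1 − (1−0.000001) × (1−0.474400) = 0.474401
Rounded to 4 decimal places: P(Data center power outage) ≈ 0.4744.

0.4744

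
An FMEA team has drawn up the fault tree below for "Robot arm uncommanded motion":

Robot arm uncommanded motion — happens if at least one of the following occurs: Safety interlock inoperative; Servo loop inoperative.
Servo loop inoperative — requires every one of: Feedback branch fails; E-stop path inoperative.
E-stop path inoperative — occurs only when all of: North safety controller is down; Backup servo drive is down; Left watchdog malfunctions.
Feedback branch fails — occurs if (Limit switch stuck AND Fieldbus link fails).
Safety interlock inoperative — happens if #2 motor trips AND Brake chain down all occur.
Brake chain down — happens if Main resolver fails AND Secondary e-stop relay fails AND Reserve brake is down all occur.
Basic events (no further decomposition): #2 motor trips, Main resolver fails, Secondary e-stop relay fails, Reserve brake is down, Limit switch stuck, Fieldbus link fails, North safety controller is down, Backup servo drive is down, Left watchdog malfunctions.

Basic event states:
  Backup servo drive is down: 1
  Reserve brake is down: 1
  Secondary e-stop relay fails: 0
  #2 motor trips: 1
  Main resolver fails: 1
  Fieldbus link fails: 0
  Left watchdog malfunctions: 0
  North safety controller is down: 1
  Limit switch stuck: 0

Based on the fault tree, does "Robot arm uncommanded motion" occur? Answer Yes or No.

Brake chain down [AND]: Main resolver fails=occurs, Secondary e-stop relay fails=not, Reserve brake is down=occurs → not all inputs occur → does not occur.
Safety interlock inoperative [AND]: #2 motor trips=occurs, Brake chain down=not → not all inputs occur → does not occur.
Feedback branch fails [AND]: Limit switch stuck=not, Fieldbus link fails=not → not all inputs occur → does not occur.
E-stop path inoperative [AND]: North safety controller is down=occurs, Backup servo drive is down=occurs, Left watchdog malfunctions=not → not all inputs occur → does not occur.
Servo loop inoperative [AND]: Feedback branch fails=not, E-stop path inoperative=not → not all inputs occur → does not occur.
Robot arm uncommanded motion [OR]: Safety interlock inoperative=not, Servo loop inoperative=not → no input occurs → does not occur.

No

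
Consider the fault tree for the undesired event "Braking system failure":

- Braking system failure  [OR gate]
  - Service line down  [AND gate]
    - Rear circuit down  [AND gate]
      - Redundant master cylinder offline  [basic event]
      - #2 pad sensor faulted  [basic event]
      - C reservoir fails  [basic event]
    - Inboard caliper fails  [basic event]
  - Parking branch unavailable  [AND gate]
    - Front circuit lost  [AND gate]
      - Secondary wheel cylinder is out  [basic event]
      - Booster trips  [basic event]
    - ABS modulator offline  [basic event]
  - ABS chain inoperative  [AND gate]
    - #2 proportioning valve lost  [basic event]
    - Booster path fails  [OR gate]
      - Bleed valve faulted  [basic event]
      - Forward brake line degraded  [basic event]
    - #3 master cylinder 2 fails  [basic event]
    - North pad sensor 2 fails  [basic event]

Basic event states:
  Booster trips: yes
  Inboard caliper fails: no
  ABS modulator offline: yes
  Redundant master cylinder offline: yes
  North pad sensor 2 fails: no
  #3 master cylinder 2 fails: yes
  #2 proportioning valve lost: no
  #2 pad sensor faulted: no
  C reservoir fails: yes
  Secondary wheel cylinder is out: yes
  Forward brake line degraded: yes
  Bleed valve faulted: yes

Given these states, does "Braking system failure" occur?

Yes

Rear circuit down [AND]: Redundant master cylinder offline=occurs, #2 pad sensor faulted=not, C reservoir fails=occurs → not all inputs occur → does not occur.
Service line down [AND]: Rear circuit down=not, Inboard caliper fails=not → not all inputs occur → does not occur.
Front circuit lost [AND]: Secondary wheel cylinder is out=occurs, Booster trips=occurs → all inputs occur → occurs.
Parking branch unavailable [AND]: Front circuit lost=occurs, ABS modulator offline=occurs → all inputs occur → occurs.
Booster path fails [OR]: Bleed valve faulted=occurs, Forward brake line degraded=occurs → at least one input occurs → occurs.
ABS chain inoperative [AND]: #2 proportioning valve lost=not, Booster path fails=occurs, #3 master cylinder 2 fails=occurs, North pad sensor 2 fails=not → not all inputs occur → does not occur.
Braking system failure [OR]: Service line down=not, Parking branch unavailable=occurs, ABS chain inoperative=not → at least one input occurs → occurs.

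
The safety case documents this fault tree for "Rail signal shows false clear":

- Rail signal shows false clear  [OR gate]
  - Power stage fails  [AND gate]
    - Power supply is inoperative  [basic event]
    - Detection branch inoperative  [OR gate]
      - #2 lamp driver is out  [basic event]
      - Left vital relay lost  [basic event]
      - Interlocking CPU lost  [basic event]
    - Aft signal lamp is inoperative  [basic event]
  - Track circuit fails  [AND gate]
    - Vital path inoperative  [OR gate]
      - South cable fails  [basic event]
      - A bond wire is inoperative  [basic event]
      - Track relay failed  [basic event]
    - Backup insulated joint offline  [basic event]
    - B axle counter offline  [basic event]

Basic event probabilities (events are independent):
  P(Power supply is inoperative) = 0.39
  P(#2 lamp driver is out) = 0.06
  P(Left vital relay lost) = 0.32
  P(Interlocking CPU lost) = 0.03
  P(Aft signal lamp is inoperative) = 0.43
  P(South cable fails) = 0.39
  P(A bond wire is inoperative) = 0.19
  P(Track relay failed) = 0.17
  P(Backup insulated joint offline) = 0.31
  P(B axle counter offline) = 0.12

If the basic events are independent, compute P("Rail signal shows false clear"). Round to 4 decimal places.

P(Detection branch inoperative) [OR] = 1 − (1−0.06) × (1−0.32) × (1−0.03) = 0.379976
P(Power stage fails) [AND] = 0.39 × 0.379976 × 0.43 = 0.063722
P(Vital path inoperative) [OR] = 1 − (1−0.39) × (1−0.19) × (1−0.17) = 0.589897
P(Track circuit fails) [AND] = 0.589897 × 0.31 × 0.12 = 0.021944
P(Rail signal shows false clear) [OR] = 1 − (1−0.063722) × (1−0.021944) = 0.084268
Rounded to 4 decimal places: P(Rail signal shows false clear) ≈ 0.0843.

0.0843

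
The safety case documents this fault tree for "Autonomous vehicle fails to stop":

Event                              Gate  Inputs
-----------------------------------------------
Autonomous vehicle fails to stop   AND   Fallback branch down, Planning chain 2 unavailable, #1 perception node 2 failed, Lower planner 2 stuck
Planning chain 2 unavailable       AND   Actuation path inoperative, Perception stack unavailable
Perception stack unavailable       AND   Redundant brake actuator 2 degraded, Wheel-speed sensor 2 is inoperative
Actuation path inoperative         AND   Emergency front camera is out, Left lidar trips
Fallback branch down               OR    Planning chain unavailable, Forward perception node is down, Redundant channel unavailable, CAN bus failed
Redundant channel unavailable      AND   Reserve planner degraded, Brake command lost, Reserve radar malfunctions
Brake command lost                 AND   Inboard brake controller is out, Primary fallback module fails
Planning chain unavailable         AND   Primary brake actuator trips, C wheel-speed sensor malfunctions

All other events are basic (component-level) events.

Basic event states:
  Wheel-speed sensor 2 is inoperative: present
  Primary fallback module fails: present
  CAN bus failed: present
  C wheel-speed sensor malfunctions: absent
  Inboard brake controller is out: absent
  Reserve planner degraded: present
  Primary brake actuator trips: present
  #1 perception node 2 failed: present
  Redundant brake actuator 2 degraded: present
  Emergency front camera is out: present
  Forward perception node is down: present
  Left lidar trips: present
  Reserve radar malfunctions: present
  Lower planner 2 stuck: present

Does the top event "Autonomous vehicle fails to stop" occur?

Planning chain unavailable [AND]: Primary brake actuator trips=occurs, C wheel-speed sensor malfunctions=not → not all inputs occur → does not occur.
Brake command lost [AND]: Inboard brake controller is out=not, Primary fallback module fails=occurs → not all inputs occur → does not occur.
Redundant channel unavailable [AND]: Reserve planner degraded=occurs, Brake command lost=not, Reserve radar malfunctions=occurs → not all inputs occur → does not occur.
Fallback branch down [OR]: Planning chain unavailable=not, Forward perception node is down=occurs, Redundant channel unavailable=not, CAN bus failed=occurs → at least one input occurs → occurs.
Actuation path inoperative [AND]: Emergency front camera is out=occurs, Left lidar trips=occurs → all inputs occur → occurs.
Perception stack unavailable [AND]: Redundant brake actuator 2 degraded=occurs, Wheel-speed sensor 2 is inoperative=occurs → all inputs occur → occurs.
Planning chain 2 unavailable [AND]: Actuation path inoperative=occurs, Perception stack unavailable=occurs → all inputs occur → occurs.
Autonomous vehicle fails to stop [AND]: Fallback branch down=occurs, Planning chain 2 unavailable=occurs, #1 perception node 2 failed=occurs, Lower planner 2 stuck=occurs → all inputs occur → occurs.

Yes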